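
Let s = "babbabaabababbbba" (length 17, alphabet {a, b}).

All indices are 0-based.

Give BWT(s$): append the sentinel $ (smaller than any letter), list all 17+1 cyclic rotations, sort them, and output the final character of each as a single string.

rank  rotation            last
    0  $babbabaabababbbba  a
    1  a$babbabaabababbbb  b
    2  aabababbbba$babbab  b
    3  abaabababbbba$babb  b
    4  abababbbba$babbaba  a
    5  ababbbba$babbabaab  b
    6  abbabaabababbbba$b  b
    7  abbbba$babbabaabab  b
    8  ba$babbabaabababbb  b
    9  baabababbbba$babba  a
   10  babaabababbbba$bab  b
   11  bababbbba$babbabaa  a
   12  babbabaabababbbba$  $
   13  babbbba$babbabaaba  a
   14  bba$babbabaabababb  b
   15  bbabaabababbbba$ba  a
   16  bbba$babbabaababab  b
   17  bbbba$babbabaababa  a

abbbabbbbaba$ababa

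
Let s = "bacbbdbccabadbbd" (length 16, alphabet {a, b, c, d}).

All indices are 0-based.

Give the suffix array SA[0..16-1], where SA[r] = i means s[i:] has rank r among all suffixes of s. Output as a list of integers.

sorted suffixes:
  #0 SA[0]=9  'abadbbd'
  #1 SA[1]=1  'acbbdbccabadbbd'
  #2 SA[2]=11  'adbbd'
  #3 SA[3]=0  'bacbbdbccabadbbd'
  #4 SA[4]=10  'badbbd'
  #5 SA[5]=13  'bbd'
  #6 SA[6]=3  'bbdbccabadbbd'
  #7 SA[7]=6  'bccabadbbd'
  #8 SA[8]=14  'bd'
  #9 SA[9]=4  'bdbccabadbbd'
  #10 SA[10]=8  'cabadbbd'
  #11 SA[11]=2  'cbbdbccabadbbd'
  #12 SA[12]=7  'ccabadbbd'
  #13 SA[13]=15  'd'
  #14 SA[14]=12  'dbbd'
  #15 SA[15]=5  'dbccabadbbd'

[9, 1, 11, 0, 10, 13, 3, 6, 14, 4, 8, 2, 7, 15, 12, 5]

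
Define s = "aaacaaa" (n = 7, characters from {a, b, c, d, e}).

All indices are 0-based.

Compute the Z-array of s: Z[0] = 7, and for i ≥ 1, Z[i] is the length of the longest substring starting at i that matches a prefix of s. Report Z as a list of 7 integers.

[7, 2, 1, 0, 3, 2, 1]

Z[0]=7
i=1: fresh scan; Z[1]=2 grow→box=[1,3)
i=2: min(r-i=1, Z[1]=2)=1; Z[2]=1
i=3: fresh scan; Z[3]=0
i=4: fresh scan; Z[4]=3 grow→box=[4,7)
i=5: min(r-i=2, Z[1]=2)=2; Z[5]=2
i=6: min(r-i=1, Z[2]=1)=1; Z[6]=1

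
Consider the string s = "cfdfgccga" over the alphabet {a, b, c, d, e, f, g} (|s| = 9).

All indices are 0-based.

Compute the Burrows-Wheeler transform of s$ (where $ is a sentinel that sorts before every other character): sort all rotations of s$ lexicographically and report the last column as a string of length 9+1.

agg$cfcdcf

rank  rotation    last
    0  $cfdfgccga  a
    1  a$cfdfgccg  g
    2  ccga$cfdfg  g
    3  cfdfgccga$  $
    4  cga$cfdfgc  c
    5  dfgccga$cf  f
    6  fdfgccga$c  c
    7  fgccga$cfd  d
    8  ga$cfdfgcc  c
    9  gccga$cfdf  f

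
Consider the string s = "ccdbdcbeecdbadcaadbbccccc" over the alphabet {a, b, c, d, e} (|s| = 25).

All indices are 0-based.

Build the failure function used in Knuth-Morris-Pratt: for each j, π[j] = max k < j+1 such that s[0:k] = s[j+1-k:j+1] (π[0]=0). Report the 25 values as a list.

π[0] = 0
j=1 s[j]='c': π[1]=1 (border 'c')
j=2 s[j]='d': k: 1→0; π[2]=0 (border '')
j=3 s[j]='b': π[3]=0 (border '')
j=4 s[j]='d': π[4]=0 (border '')
j=5 s[j]='c': π[5]=1 (border 'c')
j=6 s[j]='b': k: 1→0; π[6]=0 (border '')
j=7 s[j]='e': π[7]=0 (border '')
j=8 s[j]='e': π[8]=0 (border '')
j=9 s[j]='c': π[9]=1 (border 'c')
j=10 s[j]='d': k: 1→0; π[10]=0 (border '')
j=11 s[j]='b': π[11]=0 (border '')
j=12 s[j]='a': π[12]=0 (border '')
j=13 s[j]='d': π[13]=0 (border '')
j=14 s[j]='c': π[14]=1 (border 'c')
j=15 s[j]='a': k: 1→0; π[15]=0 (border '')
j=16 s[j]='a': π[16]=0 (border '')
j=17 s[j]='d': π[17]=0 (border '')
j=18 s[j]='b': π[18]=0 (border '')
j=19 s[j]='b': π[19]=0 (border '')
j=20 s[j]='c': π[20]=1 (border 'c')
j=21 s[j]='c': π[21]=2 (border 'cc')
j=22 s[j]='c': k: 2→1; π[22]=2 (border 'cc')
j=23 s[j]='c': k: 2→1; π[23]=2 (border 'cc')
j=24 s[j]='c': k: 2→1; π[24]=2 (border 'cc')

[0, 1, 0, 0, 0, 1, 0, 0, 0, 1, 0, 0, 0, 0, 1, 0, 0, 0, 0, 0, 1, 2, 2, 2, 2]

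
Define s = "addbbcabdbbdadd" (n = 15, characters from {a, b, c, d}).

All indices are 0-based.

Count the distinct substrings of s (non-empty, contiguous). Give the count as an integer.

sorted suffixes:
  #0 SA[0]=6  'abdbbdadd'
  #1 SA[1]=12  'add'
  #2 SA[2]=0  'addbbcabdbbdadd'
  #3 SA[3]=3  'bbcabdbbdadd'
  #4 SA[4]=9  'bbdadd'
  #5 SA[5]=4  'bcabdbbdadd'
  #6 SA[6]=10  'bdadd'
  #7 SA[7]=7  'bdbbdadd'
  #8 SA[8]=5  'cabdbbdadd'
  #9 SA[9]=14  'd'
  #10 SA[10]=11  'dadd'
  #11 SA[11]=2  'dbbcabdbbdadd'
  #12 SA[12]=8  'dbbdadd'
  #13 SA[13]=13  'dd'
  #14 SA[14]=1  'ddbbcabdbbdadd'

SA = [6, 12, 0, 3, 9, 4, 10, 7, 5, 14, 11, 2, 8, 13, 1]
i: (SA[i-1],SA[i]) lcp shared
  1: (6,12) 1 'a'
  2: (12,0) 3 'add'
  3: (0,3) 0 ''
  4: (3,9) 2 'bb'
  5: (9,4) 1 'b'
  6: (4,10) 1 'b'
  7: (10,7) 2 'bd'
  8: (7,5) 0 ''
  9: (5,14) 0 ''
  10: (14,11) 1 'd'
  11: (11,2) 1 'd'
  12: (2,8) 3 'dbb'
  13: (8,13) 1 'd'
  14: (13,1) 2 'dd'

n(n+1)/2 = 15·16/2 = 120
Σ LCP = 0 + 1 + 3 + 0 + 2 + 1 + 1 + 2 + 0 + 0 + 1 + 1 + 3 + 1 + 2 = 18
distinct = 120 − 18 = 102

102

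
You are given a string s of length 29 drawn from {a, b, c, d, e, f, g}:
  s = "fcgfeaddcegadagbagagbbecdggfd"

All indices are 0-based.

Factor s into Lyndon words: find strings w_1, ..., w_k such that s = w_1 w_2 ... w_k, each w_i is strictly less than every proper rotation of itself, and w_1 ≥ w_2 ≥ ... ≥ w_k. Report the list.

["f", "cgfe", "addceg", "adagbagagbbecdggfd"]

emit factor 1: 'f' (i=0, period=1)
emit factor 2: 'cgfe' (i=1, period=4)
emit factor 3: 'addceg' (i=5, period=6)
emit factor 4: 'adagbagagbbecdggfd' (i=11, period=18)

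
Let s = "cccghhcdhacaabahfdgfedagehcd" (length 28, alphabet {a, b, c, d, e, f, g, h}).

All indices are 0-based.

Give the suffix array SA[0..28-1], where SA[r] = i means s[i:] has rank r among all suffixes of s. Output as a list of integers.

[11, 12, 9, 22, 14, 13, 10, 0, 1, 26, 6, 2, 27, 21, 17, 7, 20, 24, 16, 19, 23, 18, 3, 8, 25, 5, 15, 4]

rank→(start, suffix):
  0 → (11, 'aabahfdgfedagehcd')
  1 → (12, 'abahfdgfedagehcd')
  2 → (9, 'acaabahfdgfedagehcd')
  3 → (22, 'agehcd')
  4 → (14, 'ahfdgfedagehcd')
  5 → (13, 'bahfdgfedagehcd')
  6 → (10, 'caabahfdgfedagehcd')
  7 → (0, 'cccghhcdhacaabahfdgfedagehcd')
  8 → (1, 'ccghhcdhacaabahfdgfedagehcd')
  9 → (26, 'cd')
  10 → (6, 'cdhacaabahfdgfedagehcd')
  11 → (2, 'cghhcdhacaabahfdgfedagehcd')
  12 → (27, 'd')
  13 → (21, 'dagehcd')
  14 → (17, 'dgfedagehcd')
  15 → (7, 'dhacaabahfdgfedagehcd')
  16 → (20, 'edagehcd')
  17 → (24, 'ehcd')
  18 → (16, 'fdgfedagehcd')
  19 → (19, 'fedagehcd')
  20 → (23, 'gehcd')
  21 → (18, 'gfedagehcd')
  22 → (3, 'ghhcdhacaabahfdgfedagehcd')
  23 → (8, 'hacaabahfdgfedagehcd')
  24 → (25, 'hcd')
  25 → (5, 'hcdhacaabahfdgfedagehcd')
  26 → (15, 'hfdgfedagehcd')
  27 → (4, 'hhcdhacaabahfdgfedagehcd')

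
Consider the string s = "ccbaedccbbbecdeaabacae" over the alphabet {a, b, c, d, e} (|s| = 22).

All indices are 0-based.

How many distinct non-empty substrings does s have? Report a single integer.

230

rank | idx | suffix
   0 |  15 | aabacae
   1 |  16 | abacae
   2 |  18 | acae
   3 |  20 | ae
   4 |   3 | aedccbbbecdeaabacae
   5 |  17 | bacae
   6 |   2 | baedccbbbecdeaabacae
   7 |   8 | bbbecdeaabacae
   8 |   9 | bbecdeaabacae
   9 |  10 | becdeaabacae
  10 |  19 | cae
  11 |   1 | cbaedccbbbecdeaabacae
  12 |   7 | cbbbecdeaabacae
  13 |   0 | ccbaedccbbbecdeaabacae
  14 |   6 | ccbbbecdeaabacae
  15 |  12 | cdeaabacae
  16 |   5 | dccbbbecdeaabacae
  17 |  13 | deaabacae
  18 |  21 | e
  19 |  14 | eaabacae
  20 |  11 | ecdeaabacae
  21 |   4 | edccbbbecdeaabacae

SA = [15, 16, 18, 20, 3, 17, 2, 8, 9, 10, 19, 1, 7, 0, 6, 12, 5, 13, 21, 14, 11, 4]
[i] adj suffixes → lcp
  [1] 15/16 → 1 ('a')
  [2] 16/18 → 1 ('a')
  [3] 18/20 → 1 ('a')
  [4] 20/3 → 2 ('ae')
  [5] 3/17 → 0 ('')
  [6] 17/2 → 2 ('ba')
  [7] 2/8 → 1 ('b')
  [8] 8/9 → 2 ('bb')
  [9] 9/10 → 1 ('b')
  [10] 10/19 → 0 ('')
  [11] 19/1 → 1 ('c')
  [12] 1/7 → 2 ('cb')
  [13] 7/0 → 1 ('c')
  [14] 0/6 → 3 ('ccb')
  [15] 6/12 → 1 ('c')
  [16] 12/5 → 0 ('')
  [17] 5/13 → 1 ('d')
  [18] 13/21 → 0 ('')
  [19] 21/14 → 1 ('e')
  [20] 14/11 → 1 ('e')
  [21] 11/4 → 1 ('e')

n(n+1)/2 = 22·23/2 = 253
Σ LCP = 0 + 1 + 1 + 1 + 2 + 0 + 2 + 1 + 2 + 1 + 0 + 1 + 2 + 1 + 3 + 1 + 0 + 1 + 0 + 1 + 1 + 1 = 23
distinct = 253 − 23 = 230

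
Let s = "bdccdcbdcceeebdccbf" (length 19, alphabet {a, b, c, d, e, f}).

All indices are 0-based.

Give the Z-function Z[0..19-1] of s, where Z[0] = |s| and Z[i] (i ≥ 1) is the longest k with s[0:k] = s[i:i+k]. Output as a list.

Z[0]=19
i=1: outside box; Z[1]=0
i=2: outside box; Z[2]=0
i=3: outside box; Z[3]=0
i=4: outside box; Z[4]=0
i=5: outside box; Z[5]=0
i=6: outside box; Z[6]=4 grow→box=[6,10)
i=7: min(r-i=3, Z[1]=0)=0; Z[7]=0
i=8: min(r-i=2, Z[2]=0)=0; Z[8]=0
i=9: min(r-i=1, Z[3]=0)=0; Z[9]=0
i=10: outside box; Z[10]=0
i=11: outside box; Z[11]=0
i=12: outside box; Z[12]=0
i=13: outside box; Z[13]=4 grow→box=[13,17)
i=14: min(r-i=3, Z[1]=0)=0; Z[14]=0
i=15: min(r-i=2, Z[2]=0)=0; Z[15]=0
i=16: min(r-i=1, Z[3]=0)=0; Z[16]=0
i=17: outside box; Z[17]=1 grow→box=[17,18)
i=18: outside box; Z[18]=0

[19, 0, 0, 0, 0, 0, 4, 0, 0, 0, 0, 0, 0, 4, 0, 0, 0, 1, 0]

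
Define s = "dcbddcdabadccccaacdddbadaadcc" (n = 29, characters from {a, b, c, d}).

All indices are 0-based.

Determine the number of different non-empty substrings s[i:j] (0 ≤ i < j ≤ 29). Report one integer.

391

sorted suffixes:
  #0 SA[0]=15  'aacdddbadaadcc'
  #1 SA[1]=24  'aadcc'
  #2 SA[2]=7  'abadccccaacdddbadaadcc'
  #3 SA[3]=16  'acdddbadaadcc'
  #4 SA[4]=22  'adaadcc'
  #5 SA[5]=25  'adcc'
  #6 SA[6]=9  'adccccaacdddbadaadcc'
  #7 SA[7]=21  'badaadcc'
  #8 SA[8]=8  'badccccaacdddbadaadcc'
  #9 SA[9]=2  'bddcdabadccccaacdddbadaadcc'
  #10 SA[10]=28  'c'
  #11 SA[11]=14  'caacdddbadaadcc'
  #12 SA[12]=1  'cbddcdabadccccaacdddbadaadcc'
  #13 SA[13]=27  'cc'
  #14 SA[14]=13  'ccaacdddbadaadcc'
  #15 SA[15]=12  'cccaacdddbadaadcc'
  #16 SA[16]=11  'ccccaacdddbadaadcc'
  #17 SA[17]=5  'cdabadccccaacdddbadaadcc'
  #18 SA[18]=17  'cdddbadaadcc'
  #19 SA[19]=23  'daadcc'
  #20 SA[20]=6  'dabadccccaacdddbadaadcc'
  #21 SA[21]=20  'dbadaadcc'
  #22 SA[22]=0  'dcbddcdabadccccaacdddbadaadcc'
  #23 SA[23]=26  'dcc'
  #24 SA[24]=10  'dccccaacdddbadaadcc'
  #25 SA[25]=4  'dcdabadccccaacdddbadaadcc'
  #26 SA[26]=19  'ddbadaadcc'
  #27 SA[27]=3  'ddcdabadccccaacdddbadaadcc'
  #28 SA[28]=18  'dddbadaadcc'

SA = [15, 24, 7, 16, 22, 25, 9, 21, 8, 2, 28, 14, 1, 27, 13, 12, 11, 5, 17, 23, 6, 20, 0, 26, 10, 4, 19, 3, 18]
rank  pair      lcp
   1  s[15:],s[24:]  2  'aa'
   2  s[24:],s[7:]  1  'a'
   3  s[7:],s[16:]  1  'a'
   4  s[16:],s[22:]  1  'a'
   5  s[22:],s[25:]  2  'ad'
   6  s[25:],s[9:]  4  'adcc'
   7  s[9:],s[21:]  0  ''
   8  s[21:],s[8:]  3  'bad'
   9  s[8:],s[2:]  1  'b'
  10  s[2:],s[28:]  0  ''
  11  s[28:],s[14:]  1  'c'
  12  s[14:],s[1:]  1  'c'
  13  s[1:],s[27:]  1  'c'
  14  s[27:],s[13:]  2  'cc'
  15  s[13:],s[12:]  2  'cc'
  16  s[12:],s[11:]  3  'ccc'
  17  s[11:],s[5:]  1  'c'
  18  s[5:],s[17:]  2  'cd'
  19  s[17:],s[23:]  0  ''
  20  s[23:],s[6:]  2  'da'
  21  s[6:],s[20:]  1  'd'
  22  s[20:],s[0:]  1  'd'
  23  s[0:],s[26:]  2  'dc'
  24  s[26:],s[10:]  3  'dcc'
  25  s[10:],s[4:]  2  'dc'
  26  s[4:],s[19:]  1  'd'
  27  s[19:],s[3:]  2  'dd'
  28  s[3:],s[18:]  2  'dd'

n(n+1)/2 = 29·30/2 = 435
Σ LCP = 0 + 2 + 1 + 1 + 1 + 2 + 4 + 0 + 3 + 1 + 0 + 1 + 1 + 1 + 2 + 2 + 3 + 1 + 2 + 0 + 2 + 1 + 1 + 2 + 3 + 2 + 1 + 2 + 2 = 44
distinct = 435 − 44 = 391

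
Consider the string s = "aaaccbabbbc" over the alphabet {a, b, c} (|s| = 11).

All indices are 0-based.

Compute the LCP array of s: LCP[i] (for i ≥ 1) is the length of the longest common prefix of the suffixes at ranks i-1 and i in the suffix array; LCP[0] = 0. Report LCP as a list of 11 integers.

[0, 2, 1, 1, 0, 1, 2, 1, 0, 1, 1]

rank→(start, suffix):
  0 → (0, 'aaaccbabbbc')
  1 → (1, 'aaccbabbbc')
  2 → (6, 'abbbc')
  3 → (2, 'accbabbbc')
  4 → (5, 'babbbc')
  5 → (7, 'bbbc')
  6 → (8, 'bbc')
  7 → (9, 'bc')
  8 → (10, 'c')
  9 → (4, 'cbabbbc')
  10 → (3, 'ccbabbbc')

SA = [0, 1, 6, 2, 5, 7, 8, 9, 10, 4, 3]
i: (SA[i-1],SA[i]) lcp shared
  1: (0,1) 2 'aa'
  2: (1,6) 1 'a'
  3: (6,2) 1 'a'
  4: (2,5) 0 ''
  5: (5,7) 1 'b'
  6: (7,8) 2 'bb'
  7: (8,9) 1 'b'
  8: (9,10) 0 ''
  9: (10,4) 1 'c'
  10: (4,3) 1 'c'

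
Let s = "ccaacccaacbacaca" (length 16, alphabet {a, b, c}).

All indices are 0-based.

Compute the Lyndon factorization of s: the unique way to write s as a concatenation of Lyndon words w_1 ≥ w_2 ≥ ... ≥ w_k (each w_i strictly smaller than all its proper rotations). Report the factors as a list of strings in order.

emit factor 1: 'c' (i=0, period=1)
emit factor 2: 'c' (i=1, period=1)
emit factor 3: 'aaccc' (i=2, period=5)
emit factor 4: 'aacbacac' (i=7, period=8)
emit factor 5: 'a' (i=15, period=1)

["c", "c", "aaccc", "aacbacac", "a"]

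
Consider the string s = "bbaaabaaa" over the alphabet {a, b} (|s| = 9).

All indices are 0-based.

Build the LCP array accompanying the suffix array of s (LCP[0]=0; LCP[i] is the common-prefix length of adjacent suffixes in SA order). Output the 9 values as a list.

[0, 1, 2, 3, 2, 1, 0, 4, 1]

rank | idx | suffix
   0 |   8 | a
   1 |   7 | aa
   2 |   6 | aaa
   3 |   2 | aaabaaa
   4 |   3 | aabaaa
   5 |   4 | abaaa
   6 |   5 | baaa
   7 |   1 | baaabaaa
   8 |   0 | bbaaabaaa

SA = [8, 7, 6, 2, 3, 4, 5, 1, 0]
[i] adj suffixes → lcp
  [1] 8/7 → 1 ('a')
  [2] 7/6 → 2 ('aa')
  [3] 6/2 → 3 ('aaa')
  [4] 2/3 → 2 ('aa')
  [5] 3/4 → 1 ('a')
  [6] 4/5 → 0 ('')
  [7] 5/1 → 4 ('baaa')
  [8] 1/0 → 1 ('b')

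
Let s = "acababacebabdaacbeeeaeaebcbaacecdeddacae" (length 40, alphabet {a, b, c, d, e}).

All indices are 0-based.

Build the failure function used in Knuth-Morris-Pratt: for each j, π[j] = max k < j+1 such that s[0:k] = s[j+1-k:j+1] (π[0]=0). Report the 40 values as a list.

[0, 0, 1, 0, 1, 0, 1, 2, 0, 0, 1, 0, 0, 1, 1, 2, 0, 0, 0, 0, 1, 0, 1, 0, 0, 0, 0, 1, 1, 2, 0, 0, 0, 0, 0, 0, 1, 2, 3, 0]

π[0] = 0
j=1 s[j]='c': π[1]=0 (border '')
j=2 s[j]='a': π[2]=1 (border 'a')
j=3 s[j]='b': k: 1→0; π[3]=0 (border '')
j=4 s[j]='a': π[4]=1 (border 'a')
j=5 s[j]='b': k: 1→0; π[5]=0 (border '')
j=6 s[j]='a': π[6]=1 (border 'a')
j=7 s[j]='c': π[7]=2 (border 'ac')
j=8 s[j]='e': k: 2→0; π[8]=0 (border '')
j=9 s[j]='b': π[9]=0 (border '')
j=10 s[j]='a': π[10]=1 (border 'a')
j=11 s[j]='b': k: 1→0; π[11]=0 (border '')
j=12 s[j]='d': π[12]=0 (border '')
j=13 s[j]='a': π[13]=1 (border 'a')
j=14 s[j]='a': k: 1→0; π[14]=1 (border 'a')
j=15 s[j]='c': π[15]=2 (border 'ac')
j=16 s[j]='b': k: 2→0; π[16]=0 (border '')
j=17 s[j]='e': π[17]=0 (border '')
j=18 s[j]='e': π[18]=0 (border '')
j=19 s[j]='e': π[19]=0 (border '')
j=20 s[j]='a': π[20]=1 (border 'a')
j=21 s[j]='e': k: 1→0; π[21]=0 (border '')
j=22 s[j]='a': π[22]=1 (border 'a')
j=23 s[j]='e': k: 1→0; π[23]=0 (border '')
j=24 s[j]='b': π[24]=0 (border '')
j=25 s[j]='c': π[25]=0 (border '')
j=26 s[j]='b': π[26]=0 (border '')
j=27 s[j]='a': π[27]=1 (border 'a')
j=28 s[j]='a': k: 1→0; π[28]=1 (border 'a')
j=29 s[j]='c': π[29]=2 (border 'ac')
j=30 s[j]='e': k: 2→0; π[30]=0 (border '')
j=31 s[j]='c': π[31]=0 (border '')
j=32 s[j]='d': π[32]=0 (border '')
j=33 s[j]='e': π[33]=0 (border '')
j=34 s[j]='d': π[34]=0 (border '')
j=35 s[j]='d': π[35]=0 (border '')
j=36 s[j]='a': π[36]=1 (border 'a')
j=37 s[j]='c': π[37]=2 (border 'ac')
j=38 s[j]='a': π[38]=3 (border 'aca')
j=39 s[j]='e': k: 3→1→0; π[39]=0 (border '')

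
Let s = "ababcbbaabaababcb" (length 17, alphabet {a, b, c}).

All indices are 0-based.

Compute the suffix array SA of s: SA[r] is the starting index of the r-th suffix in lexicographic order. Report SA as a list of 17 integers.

[7, 10, 8, 11, 0, 13, 2, 16, 6, 9, 12, 1, 5, 14, 3, 15, 4]

rank | idx | suffix
   0 |   7 | aabaababcb
   1 |  10 | aababcb
   2 |   8 | abaababcb
   3 |  11 | ababcb
   4 |   0 | ababcbbaabaababcb
   5 |  13 | abcb
   6 |   2 | abcbbaabaababcb
   7 |  16 | b
   8 |   6 | baabaababcb
   9 |   9 | baababcb
  10 |  12 | babcb
  11 |   1 | babcbbaabaababcb
  12 |   5 | bbaabaababcb
  13 |  14 | bcb
  14 |   3 | bcbbaabaababcb
  15 |  15 | cb
  16 |   4 | cbbaabaababcb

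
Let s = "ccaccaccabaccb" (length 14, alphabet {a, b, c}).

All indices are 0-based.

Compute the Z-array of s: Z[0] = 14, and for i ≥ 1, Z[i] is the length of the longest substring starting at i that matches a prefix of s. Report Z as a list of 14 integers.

[14, 1, 0, 6, 1, 0, 3, 1, 0, 0, 0, 2, 1, 0]

Z[0]=14
i=1: fresh scan; Z[1]=1 scan→box=[1,2)
i=2: fresh scan; Z[2]=0
i=3: fresh scan; Z[3]=6 scan→box=[3,9)
i=4: min(r-i=5, Z[1]=1)=1; Z[4]=1
i=5: min(r-i=4, Z[2]=0)=0; Z[5]=0
i=6: min(r-i=3, Z[3]=6)=3; Z[6]=3
i=7: min(r-i=2, Z[4]=1)=1; Z[7]=1
i=8: min(r-i=1, Z[5]=0)=0; Z[8]=0
i=9: fresh scan; Z[9]=0
i=10: fresh scan; Z[10]=0
i=11: fresh scan; Z[11]=2 scan→box=[11,13)
i=12: min(r-i=1, Z[1]=1)=1; Z[12]=1
i=13: fresh scan; Z[13]=0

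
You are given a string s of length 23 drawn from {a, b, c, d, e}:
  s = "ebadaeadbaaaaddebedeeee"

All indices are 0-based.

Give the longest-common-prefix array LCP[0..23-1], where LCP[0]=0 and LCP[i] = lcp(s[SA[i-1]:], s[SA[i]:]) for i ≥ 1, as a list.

sorted suffixes:
  #0 SA[0]=9  'aaaaddebedeeee'
  #1 SA[1]=10  'aaaddebedeeee'
  #2 SA[2]=11  'aaddebedeeee'
  #3 SA[3]=2  'adaeadbaaaaddebedeeee'
  #4 SA[4]=6  'adbaaaaddebedeeee'
  #5 SA[5]=12  'addebedeeee'
  #6 SA[6]=4  'aeadbaaaaddebedeeee'
  #7 SA[7]=8  'baaaaddebedeeee'
  #8 SA[8]=1  'badaeadbaaaaddebedeeee'
  #9 SA[9]=16  'bedeeee'
  #10 SA[10]=3  'daeadbaaaaddebedeeee'
  #11 SA[11]=7  'dbaaaaddebedeeee'
  #12 SA[12]=13  'ddebedeeee'
  #13 SA[13]=14  'debedeeee'
  #14 SA[14]=18  'deeee'
  #15 SA[15]=22  'e'
  #16 SA[16]=5  'eadbaaaaddebedeeee'
  #17 SA[17]=0  'ebadaeadbaaaaddebedeeee'
  #18 SA[18]=15  'ebedeeee'
  #19 SA[19]=17  'edeeee'
  #20 SA[20]=21  'ee'
  #21 SA[21]=20  'eee'
  #22 SA[22]=19  'eeee'

SA = [9, 10, 11, 2, 6, 12, 4, 8, 1, 16, 3, 7, 13, 14, 18, 22, 5, 0, 15, 17, 21, 20, 19]
[i] adj suffixes → lcp
  [1] 9/10 → 3 ('aaa')
  [2] 10/11 → 2 ('aa')
  [3] 11/2 → 1 ('a')
  [4] 2/6 → 2 ('ad')
  [5] 6/12 → 2 ('ad')
  [6] 12/4 → 1 ('a')
  [7] 4/8 → 0 ('')
  [8] 8/1 → 2 ('ba')
  [9] 1/16 → 1 ('b')
  [10] 16/3 → 0 ('')
  [11] 3/7 → 1 ('d')
  [12] 7/13 → 1 ('d')
  [13] 13/14 → 1 ('d')
  [14] 14/18 → 2 ('de')
  [15] 18/22 → 0 ('')
  [16] 22/5 → 1 ('e')
  [17] 5/0 → 1 ('e')
  [18] 0/15 → 2 ('eb')
  [19] 15/17 → 1 ('e')
  [20] 17/21 → 1 ('e')
  [21] 21/20 → 2 ('ee')
  [22] 20/19 → 3 ('eee')

[0, 3, 2, 1, 2, 2, 1, 0, 2, 1, 0, 1, 1, 1, 2, 0, 1, 1, 2, 1, 1, 2, 3]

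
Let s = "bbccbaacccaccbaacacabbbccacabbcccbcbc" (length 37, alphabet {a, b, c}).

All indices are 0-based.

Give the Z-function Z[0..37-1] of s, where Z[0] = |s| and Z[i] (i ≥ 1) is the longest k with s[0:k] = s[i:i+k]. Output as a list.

Z[0]=37
i=1: fresh scan; Z[1]=1 scan→box=[1,2)
i=2: fresh scan; Z[2]=0
i=3: fresh scan; Z[3]=0
i=4: fresh scan; Z[4]=1 scan→box=[4,5)
i=5: fresh scan; Z[5]=0
i=6: fresh scan; Z[6]=0
i=7: fresh scan; Z[7]=0
i=8: fresh scan; Z[8]=0
i=9: fresh scan; Z[9]=0
i=10: fresh scan; Z[10]=0
i=11: fresh scan; Z[11]=0
i=12: fresh scan; Z[12]=0
i=13: fresh scan; Z[13]=1 scan→box=[13,14)
i=14: fresh scan; Z[14]=0
i=15: fresh scan; Z[15]=0
i=16: fresh scan; Z[16]=0
i=17: fresh scan; Z[17]=0
i=18: fresh scan; Z[18]=0
i=19: fresh scan; Z[19]=0
i=20: fresh scan; Z[20]=2 scan→box=[20,22)
i=21: min(r-i=1, Z[1]=1)=1; Z[21]=4 scan→box=[21,25)
i=22: min(r-i=3, Z[1]=1)=1; Z[22]=1
i=23: min(r-i=2, Z[2]=0)=0; Z[23]=0
i=24: min(r-i=1, Z[3]=0)=0; Z[24]=0
i=25: fresh scan; Z[25]=0
i=26: fresh scan; Z[26]=0
i=27: fresh scan; Z[27]=0
i=28: fresh scan; Z[28]=4 scan→box=[28,32)
i=29: min(r-i=3, Z[1]=1)=1; Z[29]=1
i=30: min(r-i=2, Z[2]=0)=0; Z[30]=0
i=31: min(r-i=1, Z[3]=0)=0; Z[31]=0
i=32: fresh scan; Z[32]=0
i=33: fresh scan; Z[33]=1 scan→box=[33,34)
i=34: fresh scan; Z[34]=0
i=35: fresh scan; Z[35]=1 scan→box=[35,36)
i=36: fresh scan; Z[36]=0

[37, 1, 0, 0, 1, 0, 0, 0, 0, 0, 0, 0, 0, 1, 0, 0, 0, 0, 0, 0, 2, 4, 1, 0, 0, 0, 0, 0, 4, 1, 0, 0, 0, 1, 0, 1, 0]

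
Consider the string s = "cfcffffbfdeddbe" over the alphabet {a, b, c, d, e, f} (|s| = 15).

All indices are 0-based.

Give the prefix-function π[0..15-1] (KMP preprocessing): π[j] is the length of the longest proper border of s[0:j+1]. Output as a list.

π[0] = 0
j=1 s[j]='f': π[1]=0 (border '')
j=2 s[j]='c': π[2]=1 (border 'c')
j=3 s[j]='f': π[3]=2 (border 'cf')
j=4 s[j]='f': k: 2→0; π[4]=0 (border '')
j=5 s[j]='f': π[5]=0 (border '')
j=6 s[j]='f': π[6]=0 (border '')
j=7 s[j]='b': π[7]=0 (border '')
j=8 s[j]='f': π[8]=0 (border '')
j=9 s[j]='d': π[9]=0 (border '')
j=10 s[j]='e': π[10]=0 (border '')
j=11 s[j]='d': π[11]=0 (border '')
j=12 s[j]='d': π[12]=0 (border '')
j=13 s[j]='b': π[13]=0 (border '')
j=14 s[j]='e': π[14]=0 (border '')

[0, 0, 1, 2, 0, 0, 0, 0, 0, 0, 0, 0, 0, 0, 0]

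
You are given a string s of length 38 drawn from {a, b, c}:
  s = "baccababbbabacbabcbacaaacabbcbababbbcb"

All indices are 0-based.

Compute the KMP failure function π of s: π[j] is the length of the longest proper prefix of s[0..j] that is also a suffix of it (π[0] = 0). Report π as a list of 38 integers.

π[0] = 0
j=1 s[j]='a': π[1]=0 (border '')
j=2 s[j]='c': π[2]=0 (border '')
j=3 s[j]='c': π[3]=0 (border '')
j=4 s[j]='a': π[4]=0 (border '')
j=5 s[j]='b': π[5]=1 (border 'b')
j=6 s[j]='a': π[6]=2 (border 'ba')
j=7 s[j]='b': k: 2→0; π[7]=1 (border 'b')
j=8 s[j]='b': k: 1→0; π[8]=1 (border 'b')
j=9 s[j]='b': k: 1→0; π[9]=1 (border 'b')
j=10 s[j]='a': π[10]=2 (border 'ba')
j=11 s[j]='b': k: 2→0; π[11]=1 (border 'b')
j=12 s[j]='a': π[12]=2 (border 'ba')
j=13 s[j]='c': π[13]=3 (border 'bac')
j=14 s[j]='b': k: 3→0; π[14]=1 (border 'b')
j=15 s[j]='a': π[15]=2 (border 'ba')
j=16 s[j]='b': k: 2→0; π[16]=1 (border 'b')
j=17 s[j]='c': k: 1→0; π[17]=0 (border '')
j=18 s[j]='b': π[18]=1 (border 'b')
j=19 s[j]='a': π[19]=2 (border 'ba')
j=20 s[j]='c': π[20]=3 (border 'bac')
j=21 s[j]='a': k: 3→0; π[21]=0 (border '')
j=22 s[j]='a': π[22]=0 (border '')
j=23 s[j]='a': π[23]=0 (border '')
j=24 s[j]='c': π[24]=0 (border '')
j=25 s[j]='a': π[25]=0 (border '')
j=26 s[j]='b': π[26]=1 (border 'b')
j=27 s[j]='b': k: 1→0; π[27]=1 (border 'b')
j=28 s[j]='c': k: 1→0; π[28]=0 (border '')
j=29 s[j]='b': π[29]=1 (border 'b')
j=30 s[j]='a': π[30]=2 (border 'ba')
j=31 s[j]='b': k: 2→0; π[31]=1 (border 'b')
j=32 s[j]='a': π[32]=2 (border 'ba')
j=33 s[j]='b': k: 2→0; π[33]=1 (border 'b')
j=34 s[j]='b': k: 1→0; π[34]=1 (border 'b')
j=35 s[j]='b': k: 1→0; π[35]=1 (border 'b')
j=36 s[j]='c': k: 1→0; π[36]=0 (border '')
j=37 s[j]='b': π[37]=1 (border 'b')

[0, 0, 0, 0, 0, 1, 2, 1, 1, 1, 2, 1, 2, 3, 1, 2, 1, 0, 1, 2, 3, 0, 0, 0, 0, 0, 1, 1, 0, 1, 2, 1, 2, 1, 1, 1, 0, 1]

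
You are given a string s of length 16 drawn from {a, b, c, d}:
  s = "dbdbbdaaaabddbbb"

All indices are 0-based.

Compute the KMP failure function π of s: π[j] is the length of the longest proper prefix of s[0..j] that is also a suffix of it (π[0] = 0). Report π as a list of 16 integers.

π[0] = 0
j=1 s[j]='b': π[1]=0 (border '')
j=2 s[j]='d': π[2]=1 (border 'd')
j=3 s[j]='b': π[3]=2 (border 'db')
j=4 s[j]='b': k: 2→0; π[4]=0 (border '')
j=5 s[j]='d': π[5]=1 (border 'd')
j=6 s[j]='a': k: 1→0; π[6]=0 (border '')
j=7 s[j]='a': π[7]=0 (border '')
j=8 s[j]='a': π[8]=0 (border '')
j=9 s[j]='a': π[9]=0 (border '')
j=10 s[j]='b': π[10]=0 (border '')
j=11 s[j]='d': π[11]=1 (border 'd')
j=12 s[j]='d': k: 1→0; π[12]=1 (border 'd')
j=13 s[j]='b': π[13]=2 (border 'db')
j=14 s[j]='b': k: 2→0; π[14]=0 (border '')
j=15 s[j]='b': π[15]=0 (border '')

[0, 0, 1, 2, 0, 1, 0, 0, 0, 0, 0, 1, 1, 2, 0, 0]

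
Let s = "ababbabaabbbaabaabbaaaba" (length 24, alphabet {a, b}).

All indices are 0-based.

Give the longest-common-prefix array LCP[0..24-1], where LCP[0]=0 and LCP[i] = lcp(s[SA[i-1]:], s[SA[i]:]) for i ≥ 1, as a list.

rank | idx | suffix
   0 |  23 | a
   1 |  19 | aaaba
   2 |  20 | aaba
   3 |  12 | aabaabbaaaba
   4 |  15 | aabbaaaba
   5 |   7 | aabbbaabaabbaaaba
   6 |  21 | aba
   7 |  13 | abaabbaaaba
   8 |   5 | abaabbbaabaabbaaaba
   9 |   0 | ababbabaabbbaabaabbaaaba
  10 |  16 | abbaaaba
  11 |   2 | abbabaabbbaabaabbaaaba
  12 |   8 | abbbaabaabbaaaba
  13 |  22 | ba
  14 |  18 | baaaba
  15 |  11 | baabaabbaaaba
  16 |  14 | baabbaaaba
  17 |   6 | baabbbaabaabbaaaba
  18 |   4 | babaabbbaabaabbaaaba
  19 |   1 | babbabaabbbaabaabbaaaba
  20 |  17 | bbaaaba
  21 |  10 | bbaabaabbaaaba
  22 |   3 | bbabaabbbaabaabbaaaba
  23 |   9 | bbbaabaabbaaaba

SA = [23, 19, 20, 12, 15, 7, 21, 13, 5, 0, 16, 2, 8, 22, 18, 11, 14, 6, 4, 1, 17, 10, 3, 9]
i: (SA[i-1],SA[i]) lcp shared
  1: (23,19) 1 'a'
  2: (19,20) 2 'aa'
  3: (20,12) 4 'aaba'
  4: (12,15) 3 'aab'
  5: (15,7) 4 'aabb'
  6: (7,21) 1 'a'
  7: (21,13) 3 'aba'
  8: (13,5) 6 'abaabb'
  9: (5,0) 3 'aba'
  10: (0,16) 2 'ab'
  11: (16,2) 4 'abba'
  12: (2,8) 3 'abb'
  13: (8,22) 0 ''
  14: (22,18) 2 'ba'
  15: (18,11) 3 'baa'
  16: (11,14) 4 'baab'
  17: (14,6) 5 'baabb'
  18: (6,4) 2 'ba'
  19: (4,1) 3 'bab'
  20: (1,17) 1 'b'
  21: (17,10) 4 'bbaa'
  22: (10,3) 3 'bba'
  23: (3,9) 2 'bb'

[0, 1, 2, 4, 3, 4, 1, 3, 6, 3, 2, 4, 3, 0, 2, 3, 4, 5, 2, 3, 1, 4, 3, 2]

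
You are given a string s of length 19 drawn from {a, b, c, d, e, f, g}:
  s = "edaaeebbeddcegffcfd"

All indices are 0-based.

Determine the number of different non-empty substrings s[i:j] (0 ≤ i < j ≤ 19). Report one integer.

177

rank→(start, suffix):
  0 → (2, 'aaeebbeddcegffcfd')
  1 → (3, 'aeebbeddcegffcfd')
  2 → (6, 'bbeddcegffcfd')
  3 → (7, 'beddcegffcfd')
  4 → (11, 'cegffcfd')
  5 → (16, 'cfd')
  6 → (18, 'd')
  7 → (1, 'daaeebbeddcegffcfd')
  8 → (10, 'dcegffcfd')
  9 → (9, 'ddcegffcfd')
  10 → (5, 'ebbeddcegffcfd')
  11 → (0, 'edaaeebbeddcegffcfd')
  12 → (8, 'eddcegffcfd')
  13 → (4, 'eebbeddcegffcfd')
  14 → (12, 'egffcfd')
  15 → (15, 'fcfd')
  16 → (17, 'fd')
  17 → (14, 'ffcfd')
  18 → (13, 'gffcfd')

SA = [2, 3, 6, 7, 11, 16, 18, 1, 10, 9, 5, 0, 8, 4, 12, 15, 17, 14, 13]
rank  pair      lcp
   1  s[2:],s[3:]  1  'a'
   2  s[3:],s[6:]  0  ''
   3  s[6:],s[7:]  1  'b'
   4  s[7:],s[11:]  0  ''
   5  s[11:],s[16:]  1  'c'
   6  s[16:],s[18:]  0  ''
   7  s[18:],s[1:]  1  'd'
   8  s[1:],s[10:]  1  'd'
   9  s[10:],s[9:]  1  'd'
  10  s[9:],s[5:]  0  ''
  11  s[5:],s[0:]  1  'e'
  12  s[0:],s[8:]  2  'ed'
  13  s[8:],s[4:]  1  'e'
  14  s[4:],s[12:]  1  'e'
  15  s[12:],s[15:]  0  ''
  16  s[15:],s[17:]  1  'f'
  17  s[17:],s[14:]  1  'f'
  18  s[14:],s[13:]  0  ''

n(n+1)/2 = 19·20/2 = 190
Σ LCP = 0 + 1 + 0 + 1 + 0 + 1 + 0 + 1 + 1 + 1 + 0 + 1 + 2 + 1 + 1 + 0 + 1 + 1 + 0 = 13
distinct = 190 − 13 = 177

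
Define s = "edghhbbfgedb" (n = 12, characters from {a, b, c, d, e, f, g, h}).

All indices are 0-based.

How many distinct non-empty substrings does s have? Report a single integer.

71

rank | idx | suffix
   0 |  11 | b
   1 |   5 | bbfgedb
   2 |   6 | bfgedb
   3 |  10 | db
   4 |   1 | dghhbbfgedb
   5 |   9 | edb
   6 |   0 | edghhbbfgedb
   7 |   7 | fgedb
   8 |   8 | gedb
   9 |   2 | ghhbbfgedb
  10 |   4 | hbbfgedb
  11 |   3 | hhbbfgedb

SA = [11, 5, 6, 10, 1, 9, 0, 7, 8, 2, 4, 3]
[i] adj suffixes → lcp
  [1] 11/5 → 1 ('b')
  [2] 5/6 → 1 ('b')
  [3] 6/10 → 0 ('')
  [4] 10/1 → 1 ('d')
  [5] 1/9 → 0 ('')
  [6] 9/0 → 2 ('ed')
  [7] 0/7 → 0 ('')
  [8] 7/8 → 0 ('')
  [9] 8/2 → 1 ('g')
  [10] 2/4 → 0 ('')
  [11] 4/3 → 1 ('h')

n(n+1)/2 = 12·13/2 = 78
Σ LCP = 0 + 1 + 1 + 0 + 1 + 0 + 2 + 0 + 0 + 1 + 0 + 1 = 7
distinct = 78 − 7 = 71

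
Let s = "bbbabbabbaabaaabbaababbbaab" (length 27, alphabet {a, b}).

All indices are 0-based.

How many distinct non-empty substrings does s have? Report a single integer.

293

sorted suffixes:
  #0 SA[0]=12  'aaabbaababbbaab'
  #1 SA[1]=24  'aab'
  #2 SA[2]=9  'aabaaabbaababbbaab'
  #3 SA[3]=17  'aababbbaab'
  #4 SA[4]=13  'aabbaababbbaab'
  #5 SA[5]=25  'ab'
  #6 SA[6]=10  'abaaabbaababbbaab'
  #7 SA[7]=18  'ababbbaab'
  #8 SA[8]=6  'abbaabaaabbaababbbaab'
  #9 SA[9]=14  'abbaababbbaab'
  #10 SA[10]=3  'abbabbaabaaabbaababbbaab'
  #11 SA[11]=20  'abbbaab'
  #12 SA[12]=26  'b'
  #13 SA[13]=11  'baaabbaababbbaab'
  #14 SA[14]=23  'baab'
  #15 SA[15]=8  'baabaaabbaababbbaab'
  #16 SA[16]=16  'baababbbaab'
  #17 SA[17]=5  'babbaabaaabbaababbbaab'
  #18 SA[18]=2  'babbabbaabaaabbaababbbaab'
  #19 SA[19]=19  'babbbaab'
  #20 SA[20]=22  'bbaab'
  #21 SA[21]=7  'bbaabaaabbaababbbaab'
  #22 SA[22]=15  'bbaababbbaab'
  #23 SA[23]=4  'bbabbaabaaabbaababbbaab'
  #24 SA[24]=1  'bbabbabbaabaaabbaababbbaab'
  #25 SA[25]=21  'bbbaab'
  #26 SA[26]=0  'bbbabbabbaabaaabbaababbbaab'

SA = [12, 24, 9, 17, 13, 25, 10, 18, 6, 14, 3, 20, 26, 11, 23, 8, 16, 5, 2, 19, 22, 7, 15, 4, 1, 21, 0]
[i] adj suffixes → lcp
  [1] 12/24 → 2 ('aa')
  [2] 24/9 → 3 ('aab')
  [3] 9/17 → 4 ('aaba')
  [4] 17/13 → 3 ('aab')
  [5] 13/25 → 1 ('a')
  [6] 25/10 → 2 ('ab')
  [7] 10/18 → 3 ('aba')
  [8] 18/6 → 2 ('ab')
  [9] 6/14 → 7 ('abbaaba')
  [10] 14/3 → 4 ('abba')
  [11] 3/20 → 3 ('abb')
  [12] 20/26 → 0 ('')
  [13] 26/11 → 1 ('b')
  [14] 11/23 → 3 ('baa')
  [15] 23/8 → 4 ('baab')
  [16] 8/16 → 5 ('baaba')
  [17] 16/5 → 2 ('ba')
  [18] 5/2 → 5 ('babba')
  [19] 2/19 → 4 ('babb')
  [20] 19/22 → 1 ('b')
  [21] 22/7 → 5 ('bbaab')
  [22] 7/15 → 6 ('bbaaba')
  [23] 15/4 → 3 ('bba')
  [24] 4/1 → 6 ('bbabba')
  [25] 1/21 → 2 ('bb')
  [26] 21/0 → 4 ('bbba')

n(n+1)/2 = 27·28/2 = 378
Σ LCP = 0 + 2 + 3 + 4 + 3 + 1 + 2 + 3 + 2 + 7 + 4 + 3 + 0 + 1 + 3 + 4 + 5 + 2 + 5 + 4 + 1 + 5 + 6 + 3 + 6 + 2 + 4 = 85
distinct = 378 − 85 = 293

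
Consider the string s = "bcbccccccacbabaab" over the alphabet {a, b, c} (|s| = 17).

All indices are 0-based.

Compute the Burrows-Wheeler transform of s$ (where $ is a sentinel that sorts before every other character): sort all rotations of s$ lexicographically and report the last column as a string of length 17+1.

bbabcaac$ccabccccb

rank  rotation            last
    0  $bcbccccccacbabaab  b
    1  aab$bcbccccccacbab  b
    2  ab$bcbccccccacbaba  a
    3  abaab$bcbccccccacb  b
    4  acbabaab$bcbcccccc  c
    5  b$bcbccccccacbabaa  a
    6  baab$bcbccccccacba  a
    7  babaab$bcbccccccac  c
    8  bcbccccccacbabaab$  $
    9  bccccccacbabaab$bc  c
   10  cacbabaab$bcbccccc  c
   11  cbabaab$bcbcccccca  a
   12  cbccccccacbabaab$b  b
   13  ccacbabaab$bcbcccc  c
   14  cccacbabaab$bcbccc  c
   15  ccccacbabaab$bcbcc  c
   16  cccccacbabaab$bcbc  c
   17  ccccccacbabaab$bcb  b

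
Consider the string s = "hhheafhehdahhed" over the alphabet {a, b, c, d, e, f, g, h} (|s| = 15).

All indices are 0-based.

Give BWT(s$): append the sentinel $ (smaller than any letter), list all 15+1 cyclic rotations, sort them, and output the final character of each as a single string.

dedehhhhaehhfha$

rank  rotation          last
    0  $hhheafhehdahhed  d
    1  afhehdahhed$hhhe  e
    2  ahhed$hhheafhehd  d
    3  d$hhheafhehdahhe  e
    4  dahhed$hhheafheh  h
    5  eafhehdahhed$hhh  h
    6  ed$hhheafhehdahh  h
    7  ehdahhed$hhheafh  h
    8  fhehdahhed$hhhea  a
    9  hdahhed$hhheafhe  e
   10  heafhehdahhed$hh  h
   11  hed$hhheafhehdah  h
   12  hehdahhed$hhheaf  f
   13  hheafhehdahhed$h  h
   14  hhed$hhheafhehda  a
   15  hhheafhehdahhed$  $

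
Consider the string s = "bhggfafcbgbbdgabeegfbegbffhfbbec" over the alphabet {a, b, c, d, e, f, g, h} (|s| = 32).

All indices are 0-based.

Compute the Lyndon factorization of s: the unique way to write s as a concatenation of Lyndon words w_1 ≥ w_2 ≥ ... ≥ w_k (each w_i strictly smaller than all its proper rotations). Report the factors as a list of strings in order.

emit factor 1: 'bhggf' (i=0, period=5)
emit factor 2: 'afcbgbbdg' (i=5, period=9)
emit factor 3: 'abeegfbegbffhfbbec' (i=14, period=18)

["bhggf", "afcbgbbdg", "abeegfbegbffhfbbec"]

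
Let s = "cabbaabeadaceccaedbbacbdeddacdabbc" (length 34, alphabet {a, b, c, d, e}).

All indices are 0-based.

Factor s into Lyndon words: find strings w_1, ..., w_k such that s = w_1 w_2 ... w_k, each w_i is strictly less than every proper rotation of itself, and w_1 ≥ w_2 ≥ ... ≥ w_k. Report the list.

emit factor 1: 'c' (i=0, period=1)
emit factor 2: 'abb' (i=1, period=3)
emit factor 3: 'aabeadaceccaedbbacbdeddacdabbc' (i=4, period=30)

["c", "abb", "aabeadaceccaedbbacbdeddacdabbc"]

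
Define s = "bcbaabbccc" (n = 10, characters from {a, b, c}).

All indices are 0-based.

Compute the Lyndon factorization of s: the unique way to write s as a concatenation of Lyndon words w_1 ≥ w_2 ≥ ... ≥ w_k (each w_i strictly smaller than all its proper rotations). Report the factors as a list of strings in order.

emit factor 1: 'bc' (i=0, period=2)
emit factor 2: 'b' (i=2, period=1)
emit factor 3: 'aabbccc' (i=3, period=7)

["bc", "b", "aabbccc"]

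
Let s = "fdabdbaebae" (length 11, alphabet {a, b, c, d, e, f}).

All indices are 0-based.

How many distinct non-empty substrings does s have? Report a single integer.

sorted suffixes:
  #0 SA[0]=2  'abdbaebae'
  #1 SA[1]=9  'ae'
  #2 SA[2]=6  'aebae'
  #3 SA[3]=8  'bae'
  #4 SA[4]=5  'baebae'
  #5 SA[5]=3  'bdbaebae'
  #6 SA[6]=1  'dabdbaebae'
  #7 SA[7]=4  'dbaebae'
  #8 SA[8]=10  'e'
  #9 SA[9]=7  'ebae'
  #10 SA[10]=0  'fdabdbaebae'

SA = [2, 9, 6, 8, 5, 3, 1, 4, 10, 7, 0]
[i] adj suffixes → lcp
  [1] 2/9 → 1 ('a')
  [2] 9/6 → 2 ('ae')
  [3] 6/8 → 0 ('')
  [4] 8/5 → 3 ('bae')
  [5] 5/3 → 1 ('b')
  [6] 3/1 → 0 ('')
  [7] 1/4 → 1 ('d')
  [8] 4/10 → 0 ('')
  [9] 10/7 → 1 ('e')
  [10] 7/0 → 0 ('')

n(n+1)/2 = 11·12/2 = 66
Σ LCP = 0 + 1 + 2 + 0 + 3 + 1 + 0 + 1 + 0 + 1 + 0 = 9
distinct = 66 − 9 = 57

57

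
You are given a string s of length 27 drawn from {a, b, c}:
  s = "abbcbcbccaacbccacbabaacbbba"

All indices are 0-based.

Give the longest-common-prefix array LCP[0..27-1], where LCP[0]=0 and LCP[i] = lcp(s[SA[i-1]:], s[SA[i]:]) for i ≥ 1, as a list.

[0, 1, 4, 1, 2, 1, 3, 3, 0, 2, 2, 1, 2, 2, 1, 4, 2, 4, 0, 2, 1, 2, 2, 3, 5, 1, 3]

rank→(start, suffix):
  0 → (26, 'a')
  1 → (20, 'aacbbba')
  2 → (9, 'aacbccacbabaacbbba')
  3 → (18, 'abaacbbba')
  4 → (0, 'abbcbcbccaacbccacbabaacbbba')
  5 → (15, 'acbabaacbbba')
  6 → (21, 'acbbba')
  7 → (10, 'acbccacbabaacbbba')
  8 → (25, 'ba')
  9 → (19, 'baacbbba')
  10 → (17, 'babaacbbba')
  11 → (24, 'bba')
  12 → (23, 'bbba')
  13 → (1, 'bbcbcbccaacbccacbabaacbbba')
  14 → (2, 'bcbcbccaacbccacbabaacbbba')
  15 → (4, 'bcbccaacbccacbabaacbbba')
  16 → (6, 'bccaacbccacbabaacbbba')
  17 → (12, 'bccacbabaacbbba')
  18 → (8, 'caacbccacbabaacbbba')
  19 → (14, 'cacbabaacbbba')
  20 → (16, 'cbabaacbbba')
  21 → (22, 'cbbba')
  22 → (3, 'cbcbccaacbccacbabaacbbba')
  23 → (5, 'cbccaacbccacbabaacbbba')
  24 → (11, 'cbccacbabaacbbba')
  25 → (7, 'ccaacbccacbabaacbbba')
  26 → (13, 'ccacbabaacbbba')

SA = [26, 20, 9, 18, 0, 15, 21, 10, 25, 19, 17, 24, 23, 1, 2, 4, 6, 12, 8, 14, 16, 22, 3, 5, 11, 7, 13]
rank  pair      lcp
   1  s[26:],s[20:]  1  'a'
   2  s[20:],s[9:]  4  'aacb'
   3  s[9:],s[18:]  1  'a'
   4  s[18:],s[0:]  2  'ab'
   5  s[0:],s[15:]  1  'a'
   6  s[15:],s[21:]  3  'acb'
   7  s[21:],s[10:]  3  'acb'
   8  s[10:],s[25:]  0  ''
   9  s[25:],s[19:]  2  'ba'
  10  s[19:],s[17:]  2  'ba'
  11  s[17:],s[24:]  1  'b'
  12  s[24:],s[23:]  2  'bb'
  13  s[23:],s[1:]  2  'bb'
  14  s[1:],s[2:]  1  'b'
  15  s[2:],s[4:]  4  'bcbc'
  16  s[4:],s[6:]  2  'bc'
  17  s[6:],s[12:]  4  'bcca'
  18  s[12:],s[8:]  0  ''
  19  s[8:],s[14:]  2  'ca'
  20  s[14:],s[16:]  1  'c'
  21  s[16:],s[22:]  2  'cb'
  22  s[22:],s[3:]  2  'cb'
  23  s[3:],s[5:]  3  'cbc'
  24  s[5:],s[11:]  5  'cbcca'
  25  s[11:],s[7:]  1  'c'
  26  s[7:],s[13:]  3  'cca'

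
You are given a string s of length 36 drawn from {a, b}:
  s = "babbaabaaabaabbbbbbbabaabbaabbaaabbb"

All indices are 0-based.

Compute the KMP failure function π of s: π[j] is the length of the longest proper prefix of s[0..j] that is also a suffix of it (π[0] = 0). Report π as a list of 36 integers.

[0, 0, 1, 1, 2, 0, 1, 2, 0, 0, 1, 2, 0, 1, 1, 1, 1, 1, 1, 1, 2, 3, 2, 0, 1, 1, 2, 0, 1, 1, 2, 0, 0, 1, 1, 1]

π[0] = 0
j=1 s[j]='a': π[1]=0 (border '')
j=2 s[j]='b': π[2]=1 (border 'b')
j=3 s[j]='b': k: 1→0; π[3]=1 (border 'b')
j=4 s[j]='a': π[4]=2 (border 'ba')
j=5 s[j]='a': k: 2→0; π[5]=0 (border '')
j=6 s[j]='b': π[6]=1 (border 'b')
j=7 s[j]='a': π[7]=2 (border 'ba')
j=8 s[j]='a': k: 2→0; π[8]=0 (border '')
j=9 s[j]='a': π[9]=0 (border '')
j=10 s[j]='b': π[10]=1 (border 'b')
j=11 s[j]='a': π[11]=2 (border 'ba')
j=12 s[j]='a': k: 2→0; π[12]=0 (border '')
j=13 s[j]='b': π[13]=1 (border 'b')
j=14 s[j]='b': k: 1→0; π[14]=1 (border 'b')
j=15 s[j]='b': k: 1→0; π[15]=1 (border 'b')
j=16 s[j]='b': k: 1→0; π[16]=1 (border 'b')
j=17 s[j]='b': k: 1→0; π[17]=1 (border 'b')
j=18 s[j]='b': k: 1→0; π[18]=1 (border 'b')
j=19 s[j]='b': k: 1→0; π[19]=1 (border 'b')
j=20 s[j]='a': π[20]=2 (border 'ba')
j=21 s[j]='b': π[21]=3 (border 'bab')
j=22 s[j]='a': k: 3→1; π[22]=2 (border 'ba')
j=23 s[j]='a': k: 2→0; π[23]=0 (border '')
j=24 s[j]='b': π[24]=1 (border 'b')
j=25 s[j]='b': k: 1→0; π[25]=1 (border 'b')
j=26 s[j]='a': π[26]=2 (border 'ba')
j=27 s[j]='a': k: 2→0; π[27]=0 (border '')
j=28 s[j]='b': π[28]=1 (border 'b')
j=29 s[j]='b': k: 1→0; π[29]=1 (border 'b')
j=30 s[j]='a': π[30]=2 (border 'ba')
j=31 s[j]='a': k: 2→0; π[31]=0 (border '')
j=32 s[j]='a': π[32]=0 (border '')
j=33 s[j]='b': π[33]=1 (border 'b')
j=34 s[j]='b': k: 1→0; π[34]=1 (border 'b')
j=35 s[j]='b': k: 1→0; π[35]=1 (border 'b')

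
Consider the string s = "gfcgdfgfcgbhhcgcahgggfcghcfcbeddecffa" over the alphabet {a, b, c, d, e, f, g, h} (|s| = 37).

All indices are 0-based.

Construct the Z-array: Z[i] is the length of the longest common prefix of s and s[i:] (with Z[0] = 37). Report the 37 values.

Z[0]=37
i=1: fresh scan; Z[1]=0
i=2: fresh scan; Z[2]=0
i=3: fresh scan; Z[3]=1 scan→box=[3,4)
i=4: fresh scan; Z[4]=0
i=5: fresh scan; Z[5]=0
i=6: fresh scan; Z[6]=4 scan→box=[6,10)
i=7: min(r-i=3, Z[1]=0)=0; Z[7]=0
i=8: min(r-i=2, Z[2]=0)=0; Z[8]=0
i=9: min(r-i=1, Z[3]=1)=1; Z[9]=1
i=10: fresh scan; Z[10]=0
i=11: fresh scan; Z[11]=0
i=12: fresh scan; Z[12]=0
i=13: fresh scan; Z[13]=0
i=14: fresh scan; Z[14]=1 scan→box=[14,15)
i=15: fresh scan; Z[15]=0
i=16: fresh scan; Z[16]=0
i=17: fresh scan; Z[17]=0
i=18: fresh scan; Z[18]=1 scan→box=[18,19)
i=19: fresh scan; Z[19]=1 scan→box=[19,20)
i=20: fresh scan; Z[20]=4 scan→box=[20,24)
i=21: min(r-i=3, Z[1]=0)=0; Z[21]=0
i=22: min(r-i=2, Z[2]=0)=0; Z[22]=0
i=23: min(r-i=1, Z[3]=1)=1; Z[23]=1
i=24: fresh scan; Z[24]=0
i=25: fresh scan; Z[25]=0
i=26: fresh scan; Z[26]=0
i=27: fresh scan; Z[27]=0
i=28: fresh scan; Z[28]=0
i=29: fresh scan; Z[29]=0
i=30: fresh scan; Z[30]=0
i=31: fresh scan; Z[31]=0
i=32: fresh scan; Z[32]=0
i=33: fresh scan; Z[33]=0
i=34: fresh scan; Z[34]=0
i=35: fresh scan; Z[35]=0
i=36: fresh scan; Z[36]=0

[37, 0, 0, 1, 0, 0, 4, 0, 0, 1, 0, 0, 0, 0, 1, 0, 0, 0, 1, 1, 4, 0, 0, 1, 0, 0, 0, 0, 0, 0, 0, 0, 0, 0, 0, 0, 0]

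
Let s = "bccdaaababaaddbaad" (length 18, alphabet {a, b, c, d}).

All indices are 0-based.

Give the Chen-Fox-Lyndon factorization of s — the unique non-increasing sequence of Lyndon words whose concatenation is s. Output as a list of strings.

["bccd", "aaababaaddbaad"]

emit factor 1: 'bccd' (i=0, period=4)
emit factor 2: 'aaababaaddbaad' (i=4, period=14)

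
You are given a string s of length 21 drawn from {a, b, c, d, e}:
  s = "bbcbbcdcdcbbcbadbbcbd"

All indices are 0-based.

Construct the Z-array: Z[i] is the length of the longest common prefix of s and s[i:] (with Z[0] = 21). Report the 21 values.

[21, 1, 0, 3, 1, 0, 0, 0, 0, 0, 4, 1, 0, 1, 0, 0, 4, 1, 0, 1, 0]

Z[0]=21
i=1: fresh scan; Z[1]=1 scan→box=[1,2)
i=2: fresh scan; Z[2]=0
i=3: fresh scan; Z[3]=3 scan→box=[3,6)
i=4: min(r-i=2, Z[1]=1)=1; Z[4]=1
i=5: min(r-i=1, Z[2]=0)=0; Z[5]=0
i=6: fresh scan; Z[6]=0
i=7: fresh scan; Z[7]=0
i=8: fresh scan; Z[8]=0
i=9: fresh scan; Z[9]=0
i=10: fresh scan; Z[10]=4 scan→box=[10,14)
i=11: min(r-i=3, Z[1]=1)=1; Z[11]=1
i=12: min(r-i=2, Z[2]=0)=0; Z[12]=0
i=13: min(r-i=1, Z[3]=3)=1; Z[13]=1
i=14: fresh scan; Z[14]=0
i=15: fresh scan; Z[15]=0
i=16: fresh scan; Z[16]=4 scan→box=[16,20)
i=17: min(r-i=3, Z[1]=1)=1; Z[17]=1
i=18: min(r-i=2, Z[2]=0)=0; Z[18]=0
i=19: min(r-i=1, Z[3]=3)=1; Z[19]=1
i=20: fresh scan; Z[20]=0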